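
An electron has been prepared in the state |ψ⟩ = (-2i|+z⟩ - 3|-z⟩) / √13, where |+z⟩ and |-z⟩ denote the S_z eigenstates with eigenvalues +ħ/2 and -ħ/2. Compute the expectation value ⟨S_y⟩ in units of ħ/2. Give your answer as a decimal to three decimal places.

-0.923

⟨σ_y⟩ = 2 Im(a* b)/(|a|²+|b|²) with a = -2i, b = -3.
a* b = -6i, so ⟨σ_y⟩ = -12/13.
⟨S_y⟩ = (ħ/2)·⟨σ_y⟩.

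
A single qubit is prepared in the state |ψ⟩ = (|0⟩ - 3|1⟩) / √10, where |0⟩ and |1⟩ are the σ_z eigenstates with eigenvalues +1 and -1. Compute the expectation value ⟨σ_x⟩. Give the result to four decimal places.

⟨σ_x⟩ = 2 Re(a* b)/(|a|²+|b|²) with a = 1, b = -3.
a* b = -3, so ⟨σ_x⟩ = -6/10.

-0.6000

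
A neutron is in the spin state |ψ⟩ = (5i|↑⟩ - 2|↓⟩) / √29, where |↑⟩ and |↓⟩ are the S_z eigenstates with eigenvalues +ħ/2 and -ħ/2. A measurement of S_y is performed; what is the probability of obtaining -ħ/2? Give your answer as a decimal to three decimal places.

|-y⟩ = (|↑⟩ - i|↓⟩)/√2, so ⟨-y|ψ⟩ = (3i) / (√2·√29).
P = |3i|² / 58 = 9/58.

0.155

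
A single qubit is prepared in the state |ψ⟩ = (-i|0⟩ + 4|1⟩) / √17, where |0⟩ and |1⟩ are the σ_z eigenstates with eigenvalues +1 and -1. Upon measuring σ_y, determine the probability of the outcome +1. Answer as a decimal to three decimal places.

|+y⟩ = (|0⟩ + i|1⟩)/√2, so ⟨+y|ψ⟩ = (-5i) / (√2·√17).
P = |-5i|² / 34 = 25/34.

0.735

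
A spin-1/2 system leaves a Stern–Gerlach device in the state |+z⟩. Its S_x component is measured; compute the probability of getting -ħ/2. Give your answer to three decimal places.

0.500

In the S_z basis, |+z⟩ = |+z⟩ and |-x⟩ = (|+z⟩ - |-z⟩)/√2.
|⟨-x|+z⟩|² = 1/2.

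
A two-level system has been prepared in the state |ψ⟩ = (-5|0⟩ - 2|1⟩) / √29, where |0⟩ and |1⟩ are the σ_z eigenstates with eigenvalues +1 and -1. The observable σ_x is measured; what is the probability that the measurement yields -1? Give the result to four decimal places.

0.1552

|-x⟩ = (|0⟩ - |1⟩)/√2, so ⟨-x|ψ⟩ = (-3) / (√2·√29).
P = |-3|² / 58 = 9/58.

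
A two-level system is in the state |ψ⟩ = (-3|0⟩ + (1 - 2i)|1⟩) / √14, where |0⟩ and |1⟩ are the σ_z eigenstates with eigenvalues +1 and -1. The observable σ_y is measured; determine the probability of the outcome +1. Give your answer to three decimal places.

0.929

|+y⟩ = (|0⟩ + i|1⟩)/√2, so ⟨+y|ψ⟩ = (-5 - i) / (√2·√14).
P = |-5 - i|² / 28 = 26/28.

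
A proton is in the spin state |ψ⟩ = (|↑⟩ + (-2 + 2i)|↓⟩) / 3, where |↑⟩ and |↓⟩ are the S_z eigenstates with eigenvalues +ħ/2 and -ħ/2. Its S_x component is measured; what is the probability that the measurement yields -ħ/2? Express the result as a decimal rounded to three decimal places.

|-x⟩ = (|↑⟩ - |↓⟩)/√2, so ⟨-x|ψ⟩ = (3 - 2i) / (√2·3).
P = |3 - 2i|² / 18 = 13/18.

0.722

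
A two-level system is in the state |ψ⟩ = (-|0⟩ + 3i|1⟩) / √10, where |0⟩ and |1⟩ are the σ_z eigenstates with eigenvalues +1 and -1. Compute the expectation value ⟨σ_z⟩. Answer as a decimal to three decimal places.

-0.800

⟨σ_z⟩ = |a|² - |b|² divided by |a|²+|b|², with a, b the |0⟩, |1⟩ amplitudes.
= (1 - 9)/10 = -8/10.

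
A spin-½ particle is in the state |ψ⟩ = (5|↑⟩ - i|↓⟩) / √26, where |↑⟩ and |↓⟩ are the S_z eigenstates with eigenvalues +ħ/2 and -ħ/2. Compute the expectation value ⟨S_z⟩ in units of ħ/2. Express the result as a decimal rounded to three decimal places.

0.923

⟨σ_z⟩ = |a|² - |b|² divided by |a|²+|b|², with a, b the |↑⟩, |↓⟩ amplitudes.
= (25 - 1)/26 = 24/26.
⟨S_z⟩ = (ħ/2)·⟨σ_z⟩.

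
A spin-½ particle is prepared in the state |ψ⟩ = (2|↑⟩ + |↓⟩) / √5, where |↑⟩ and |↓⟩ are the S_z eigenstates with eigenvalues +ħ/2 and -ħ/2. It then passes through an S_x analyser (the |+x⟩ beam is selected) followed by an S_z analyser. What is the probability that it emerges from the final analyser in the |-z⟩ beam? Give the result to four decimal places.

First analyser (S_x): P(|+x⟩) = |⟨+x|ψ⟩|² = 9/10.
After stage 1 the state is |+x⟩; P(|-z⟩) = |⟨-z|+x⟩|² = 1/2.
Joint probability = 9/10 × 1/2 = 0.4500.

0.4500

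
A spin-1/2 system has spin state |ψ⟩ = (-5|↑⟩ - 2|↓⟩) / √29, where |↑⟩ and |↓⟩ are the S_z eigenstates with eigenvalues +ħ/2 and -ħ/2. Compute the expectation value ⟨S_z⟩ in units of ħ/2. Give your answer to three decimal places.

⟨σ_z⟩ = |a|² - |b|² divided by |a|²+|b|², with a, b the |↑⟩, |↓⟩ amplitudes.
= (25 - 4)/29 = 21/29.
⟨S_z⟩ = (ħ/2)·⟨σ_z⟩.

0.724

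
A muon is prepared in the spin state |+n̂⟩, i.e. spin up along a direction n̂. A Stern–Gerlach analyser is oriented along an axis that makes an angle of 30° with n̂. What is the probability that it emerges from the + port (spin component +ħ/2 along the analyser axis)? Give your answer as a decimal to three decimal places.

0.933

For spin-½, the probability of finding spin-up along an axis at angle θ to the initial spin direction is cos²(θ/2); spin-down is sin²(θ/2).
θ = 30°, so P = cos²(15°) ≈ 0.933.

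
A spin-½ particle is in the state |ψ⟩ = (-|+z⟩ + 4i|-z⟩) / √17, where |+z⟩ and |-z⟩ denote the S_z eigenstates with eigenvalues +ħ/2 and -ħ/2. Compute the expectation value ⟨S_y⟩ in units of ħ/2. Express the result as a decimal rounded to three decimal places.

⟨σ_y⟩ = 2 Im(a* b)/(|a|²+|b|²) with a = -1, b = 4i.
a* b = -4i, so ⟨σ_y⟩ = -8/17.
⟨S_y⟩ = (ħ/2)·⟨σ_y⟩.

-0.471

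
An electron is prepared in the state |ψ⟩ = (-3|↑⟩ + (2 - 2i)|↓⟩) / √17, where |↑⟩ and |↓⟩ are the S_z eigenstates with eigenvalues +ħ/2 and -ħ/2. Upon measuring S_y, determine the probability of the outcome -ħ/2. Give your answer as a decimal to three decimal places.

|-y⟩ = (|↑⟩ - i|↓⟩)/√2, so ⟨-y|ψ⟩ = (-1 + 2i) / (√2·√17).
P = |-1 + 2i|² / 34 = 5/34.

0.147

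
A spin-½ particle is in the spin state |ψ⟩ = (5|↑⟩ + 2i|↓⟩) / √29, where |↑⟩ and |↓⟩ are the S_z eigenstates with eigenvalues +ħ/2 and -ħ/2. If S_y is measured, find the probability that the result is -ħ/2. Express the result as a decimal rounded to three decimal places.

0.155

|-y⟩ = (|↑⟩ - i|↓⟩)/√2, so ⟨-y|ψ⟩ = (3) / (√2·√29).
P = |3|² / 58 = 9/58.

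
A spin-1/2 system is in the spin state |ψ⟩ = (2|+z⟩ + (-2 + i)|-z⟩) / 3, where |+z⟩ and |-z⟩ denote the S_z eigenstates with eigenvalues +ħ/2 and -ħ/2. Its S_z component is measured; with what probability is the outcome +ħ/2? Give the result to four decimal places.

0.4444

The +ħ/2 outcome corresponds to |+z⟩. Its amplitude in |ψ⟩ is 2/3.
P = |2|² / 9 = 4/9.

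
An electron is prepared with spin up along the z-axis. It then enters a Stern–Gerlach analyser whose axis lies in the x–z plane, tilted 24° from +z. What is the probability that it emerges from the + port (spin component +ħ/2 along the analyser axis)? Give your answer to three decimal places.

For spin-½, the probability of finding spin-up along an axis at angle θ to the initial spin direction is cos²(θ/2); spin-down is sin²(θ/2).
θ = 24°, so P = cos²(12°) ≈ 0.957.

0.957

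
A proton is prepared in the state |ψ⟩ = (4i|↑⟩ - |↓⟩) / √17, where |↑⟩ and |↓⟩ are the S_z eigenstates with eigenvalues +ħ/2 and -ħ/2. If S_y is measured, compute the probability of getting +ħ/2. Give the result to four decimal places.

|+y⟩ = (|↑⟩ + i|↓⟩)/√2, so ⟨+y|ψ⟩ = (5i) / (√2·√17).
P = |5i|² / 34 = 25/34.

0.7353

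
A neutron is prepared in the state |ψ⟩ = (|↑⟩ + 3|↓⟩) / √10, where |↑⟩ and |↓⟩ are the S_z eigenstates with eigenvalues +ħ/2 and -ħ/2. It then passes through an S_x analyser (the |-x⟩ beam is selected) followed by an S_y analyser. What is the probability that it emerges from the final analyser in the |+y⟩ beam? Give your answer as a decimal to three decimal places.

First analyser (S_x): P(|-x⟩) = |⟨-x|ψ⟩|² = 4/20.
After stage 1 the state is |-x⟩; P(|+y⟩) = |⟨+y|-x⟩|² = 1/2.
Joint probability = 4/20 × 1/2 = 0.100.

0.100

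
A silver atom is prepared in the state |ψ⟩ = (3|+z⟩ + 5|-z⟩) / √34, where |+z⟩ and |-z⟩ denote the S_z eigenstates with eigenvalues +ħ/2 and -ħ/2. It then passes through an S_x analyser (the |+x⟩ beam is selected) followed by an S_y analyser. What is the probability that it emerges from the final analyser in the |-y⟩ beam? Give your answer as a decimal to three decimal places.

0.471

First analyser (S_x): P(|+x⟩) = |⟨+x|ψ⟩|² = 64/68.
After stage 1 the state is |+x⟩; P(|-y⟩) = |⟨-y|+x⟩|² = 1/2.
Joint probability = 64/68 × 1/2 = 0.471.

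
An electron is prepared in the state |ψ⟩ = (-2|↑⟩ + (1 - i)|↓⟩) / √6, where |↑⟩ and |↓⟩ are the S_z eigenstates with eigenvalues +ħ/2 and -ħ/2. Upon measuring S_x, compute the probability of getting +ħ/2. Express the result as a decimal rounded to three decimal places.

0.167

|+x⟩ = (|↑⟩ + |↓⟩)/√2, so ⟨+x|ψ⟩ = (-1 - i) / (√2·√6).
P = |-1 - i|² / 12 = 2/12.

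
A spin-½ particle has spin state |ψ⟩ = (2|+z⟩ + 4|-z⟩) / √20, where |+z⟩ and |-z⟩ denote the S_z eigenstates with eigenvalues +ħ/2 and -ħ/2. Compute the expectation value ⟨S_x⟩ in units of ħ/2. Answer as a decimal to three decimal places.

⟨σ_x⟩ = 2 Re(a* b)/(|a|²+|b|²) with a = 2, b = 4.
a* b = 8, so ⟨σ_x⟩ = 16/20.
⟨S_x⟩ = (ħ/2)·⟨σ_x⟩.

0.800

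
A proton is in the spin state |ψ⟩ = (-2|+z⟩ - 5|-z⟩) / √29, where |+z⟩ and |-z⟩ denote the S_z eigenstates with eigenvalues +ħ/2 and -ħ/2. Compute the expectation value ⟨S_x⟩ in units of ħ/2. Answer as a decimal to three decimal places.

0.690

⟨σ_x⟩ = 2 Re(a* b)/(|a|²+|b|²) with a = -2, b = -5.
a* b = 10, so ⟨σ_x⟩ = 20/29.
⟨S_x⟩ = (ħ/2)·⟨σ_x⟩.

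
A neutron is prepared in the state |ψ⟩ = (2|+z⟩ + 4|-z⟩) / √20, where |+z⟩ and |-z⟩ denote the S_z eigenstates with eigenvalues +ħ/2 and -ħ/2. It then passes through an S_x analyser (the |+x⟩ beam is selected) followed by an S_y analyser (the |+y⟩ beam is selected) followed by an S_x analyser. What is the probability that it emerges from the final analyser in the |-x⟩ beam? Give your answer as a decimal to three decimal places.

First analyser (S_x): P(|+x⟩) = |⟨+x|ψ⟩|² = 36/40.
After stage 1 the state is |+x⟩; P(|+y⟩) = |⟨+y|+x⟩|² = 1/2.
After stage 2 the state is |+y⟩; P(|-x⟩) = |⟨-x|+y⟩|² = 1/2.
Joint probability = 36/40 × 1/2 × 1/2 = 0.225.

0.225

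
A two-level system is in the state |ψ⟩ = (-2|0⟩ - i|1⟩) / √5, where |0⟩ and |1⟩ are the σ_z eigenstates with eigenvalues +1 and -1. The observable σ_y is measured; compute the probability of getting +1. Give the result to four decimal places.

|+y⟩ = (|0⟩ + i|1⟩)/√2, so ⟨+y|ψ⟩ = (-3) / (√2·√5).
P = |-3|² / 10 = 9/10.

0.9000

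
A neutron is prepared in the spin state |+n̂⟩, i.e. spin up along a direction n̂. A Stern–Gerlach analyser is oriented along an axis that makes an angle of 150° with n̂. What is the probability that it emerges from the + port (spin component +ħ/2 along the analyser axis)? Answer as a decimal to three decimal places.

0.067

For spin-½, the probability of finding spin-up along an axis at angle θ to the initial spin direction is cos²(θ/2); spin-down is sin²(θ/2).
θ = 150°, so P = cos²(75°) ≈ 0.067.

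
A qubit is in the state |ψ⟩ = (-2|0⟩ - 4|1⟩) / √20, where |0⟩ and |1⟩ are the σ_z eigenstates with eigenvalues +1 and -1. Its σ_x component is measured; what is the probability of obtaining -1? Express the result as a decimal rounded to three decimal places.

|-x⟩ = (|0⟩ - |1⟩)/√2, so ⟨-x|ψ⟩ = (2) / (√2·√20).
P = |2|² / 40 = 4/40.

0.100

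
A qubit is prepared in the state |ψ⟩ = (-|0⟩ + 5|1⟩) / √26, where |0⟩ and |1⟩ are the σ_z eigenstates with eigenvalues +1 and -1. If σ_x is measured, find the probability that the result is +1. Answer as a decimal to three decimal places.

|+x⟩ = (|0⟩ + |1⟩)/√2, so ⟨+x|ψ⟩ = (4) / (√2·√26).
P = |4|² / 52 = 16/52.

0.308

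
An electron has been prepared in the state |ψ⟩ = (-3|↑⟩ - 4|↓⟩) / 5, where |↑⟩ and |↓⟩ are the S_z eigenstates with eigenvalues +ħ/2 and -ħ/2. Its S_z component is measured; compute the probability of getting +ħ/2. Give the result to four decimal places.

The +ħ/2 outcome corresponds to |↑⟩. Its amplitude in |ψ⟩ is -3/5.
P = |-3|² / 25 = 9/25.

0.3600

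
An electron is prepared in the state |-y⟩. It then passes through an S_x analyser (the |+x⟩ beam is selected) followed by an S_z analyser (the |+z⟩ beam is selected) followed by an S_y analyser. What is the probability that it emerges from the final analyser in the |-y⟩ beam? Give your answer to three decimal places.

0.125

First analyser (S_x): from |-y⟩, P(|+x⟩) = 1/2.
After stage 1 the state is |+x⟩; P(|+z⟩) = |⟨+z|+x⟩|² = 1/2.
After stage 2 the state is |+z⟩; P(|-y⟩) = |⟨-y|+z⟩|² = 1/2.
Joint probability = 1/2 × 1/2 × 1/2 = 0.125.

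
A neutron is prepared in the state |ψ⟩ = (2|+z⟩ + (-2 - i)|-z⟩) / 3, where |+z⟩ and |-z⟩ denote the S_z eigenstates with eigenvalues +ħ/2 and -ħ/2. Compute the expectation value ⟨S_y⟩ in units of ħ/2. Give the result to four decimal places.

-0.4444

⟨σ_y⟩ = 2 Im(a* b)/(|a|²+|b|²) with a = 2, b = (-2 - i).
a* b = (-4 - 2i), so ⟨σ_y⟩ = -4/9.
⟨S_y⟩ = (ħ/2)·⟨σ_y⟩.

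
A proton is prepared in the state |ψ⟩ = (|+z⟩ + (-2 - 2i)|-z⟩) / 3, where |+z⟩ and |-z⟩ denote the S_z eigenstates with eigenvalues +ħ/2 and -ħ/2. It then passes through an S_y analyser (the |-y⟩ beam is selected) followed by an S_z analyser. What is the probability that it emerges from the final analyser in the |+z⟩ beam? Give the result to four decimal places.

0.3611

First analyser (S_y): P(|-y⟩) = |⟨-y|ψ⟩|² = 13/18.
After stage 1 the state is |-y⟩; P(|+z⟩) = |⟨+z|-y⟩|² = 1/2.
Joint probability = 13/18 × 1/2 = 0.3611.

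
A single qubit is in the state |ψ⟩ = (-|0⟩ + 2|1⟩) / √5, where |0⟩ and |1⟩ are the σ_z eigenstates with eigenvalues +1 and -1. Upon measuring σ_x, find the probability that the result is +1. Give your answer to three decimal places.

0.100

|+x⟩ = (|0⟩ + |1⟩)/√2, so ⟨+x|ψ⟩ = (1) / (√2·√5).
P = |1|² / 10 = 1/10.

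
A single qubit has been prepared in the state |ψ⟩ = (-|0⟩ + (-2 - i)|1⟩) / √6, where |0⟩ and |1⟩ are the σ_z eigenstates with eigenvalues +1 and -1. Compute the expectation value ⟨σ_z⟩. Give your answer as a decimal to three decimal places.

⟨σ_z⟩ = |a|² - |b|² divided by |a|²+|b|², with a, b the |0⟩, |1⟩ amplitudes.
= (1 - 5)/6 = -4/6.

-0.667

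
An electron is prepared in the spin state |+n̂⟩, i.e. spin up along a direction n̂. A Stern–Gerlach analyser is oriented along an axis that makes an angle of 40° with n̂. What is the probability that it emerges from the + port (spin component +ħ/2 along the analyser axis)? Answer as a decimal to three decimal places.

For spin-½, the probability of finding spin-up along an axis at angle θ to the initial spin direction is cos²(θ/2); spin-down is sin²(θ/2).
θ = 40°, so P = cos²(20°) ≈ 0.883.

0.883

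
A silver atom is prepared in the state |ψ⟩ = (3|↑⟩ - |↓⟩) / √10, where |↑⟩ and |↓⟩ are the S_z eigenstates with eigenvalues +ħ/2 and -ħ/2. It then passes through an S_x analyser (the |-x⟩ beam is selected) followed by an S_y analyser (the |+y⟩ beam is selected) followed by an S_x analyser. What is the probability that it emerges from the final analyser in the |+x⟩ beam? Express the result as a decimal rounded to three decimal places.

0.200

First analyser (S_x): P(|-x⟩) = |⟨-x|ψ⟩|² = 16/20.
After stage 1 the state is |-x⟩; P(|+y⟩) = |⟨+y|-x⟩|² = 1/2.
After stage 2 the state is |+y⟩; P(|+x⟩) = |⟨+x|+y⟩|² = 1/2.
Joint probability = 16/20 × 1/2 × 1/2 = 0.200.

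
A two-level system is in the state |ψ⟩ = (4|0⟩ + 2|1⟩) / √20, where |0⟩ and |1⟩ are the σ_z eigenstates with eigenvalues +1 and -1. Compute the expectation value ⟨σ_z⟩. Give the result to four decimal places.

0.6000

⟨σ_z⟩ = |a|² - |b|² divided by |a|²+|b|², with a, b the |0⟩, |1⟩ amplitudes.
= (16 - 4)/20 = 12/20.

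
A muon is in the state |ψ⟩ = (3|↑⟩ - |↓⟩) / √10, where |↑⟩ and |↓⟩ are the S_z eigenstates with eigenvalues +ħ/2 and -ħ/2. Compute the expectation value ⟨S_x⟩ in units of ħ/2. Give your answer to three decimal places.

⟨σ_x⟩ = 2 Re(a* b)/(|a|²+|b|²) with a = 3, b = -1.
a* b = -3, so ⟨σ_x⟩ = -6/10.
⟨S_x⟩ = (ħ/2)·⟨σ_x⟩.

-0.600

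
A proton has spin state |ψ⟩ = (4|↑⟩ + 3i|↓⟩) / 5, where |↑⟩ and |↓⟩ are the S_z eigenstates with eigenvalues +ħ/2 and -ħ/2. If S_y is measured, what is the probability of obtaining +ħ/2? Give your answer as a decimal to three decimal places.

0.980

|+y⟩ = (|↑⟩ + i|↓⟩)/√2, so ⟨+y|ψ⟩ = (7) / (√2·5).
P = |7|² / 50 = 49/50.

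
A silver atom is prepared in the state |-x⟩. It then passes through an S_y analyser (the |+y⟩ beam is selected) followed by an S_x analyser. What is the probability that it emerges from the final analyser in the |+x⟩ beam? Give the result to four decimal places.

0.2500

First analyser (S_y): from |-x⟩, P(|+y⟩) = 1/2.
After stage 1 the state is |+y⟩; P(|+x⟩) = |⟨+x|+y⟩|² = 1/2.
Joint probability = 1/2 × 1/2 = 0.2500.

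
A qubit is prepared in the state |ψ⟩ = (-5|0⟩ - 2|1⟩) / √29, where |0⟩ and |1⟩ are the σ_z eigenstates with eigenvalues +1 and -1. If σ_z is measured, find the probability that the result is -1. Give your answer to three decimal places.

The -1 outcome corresponds to |1⟩. Its amplitude in |ψ⟩ is -2/√29.
P = |-2|² / 29 = 4/29.

0.138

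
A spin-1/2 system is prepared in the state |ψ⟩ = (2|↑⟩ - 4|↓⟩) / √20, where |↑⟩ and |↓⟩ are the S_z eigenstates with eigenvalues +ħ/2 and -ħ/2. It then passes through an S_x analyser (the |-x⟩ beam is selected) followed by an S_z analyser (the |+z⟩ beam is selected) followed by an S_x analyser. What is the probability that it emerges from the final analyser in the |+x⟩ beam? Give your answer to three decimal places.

0.225

First analyser (S_x): P(|-x⟩) = |⟨-x|ψ⟩|² = 36/40.
After stage 1 the state is |-x⟩; P(|+z⟩) = |⟨+z|-x⟩|² = 1/2.
After stage 2 the state is |+z⟩; P(|+x⟩) = |⟨+x|+z⟩|² = 1/2.
Joint probability = 36/40 × 1/2 × 1/2 = 0.225.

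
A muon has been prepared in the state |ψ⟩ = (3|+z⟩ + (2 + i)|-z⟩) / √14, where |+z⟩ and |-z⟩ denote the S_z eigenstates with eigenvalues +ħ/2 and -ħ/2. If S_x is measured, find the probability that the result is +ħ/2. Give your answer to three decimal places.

0.929

|+x⟩ = (|+z⟩ + |-z⟩)/√2, so ⟨+x|ψ⟩ = (5 + i) / (√2·√14).
P = |5 + i|² / 28 = 26/28.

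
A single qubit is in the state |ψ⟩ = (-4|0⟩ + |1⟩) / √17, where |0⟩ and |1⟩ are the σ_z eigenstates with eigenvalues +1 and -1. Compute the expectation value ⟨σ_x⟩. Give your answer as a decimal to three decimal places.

-0.471

⟨σ_x⟩ = 2 Re(a* b)/(|a|²+|b|²) with a = -4, b = 1.
a* b = -4, so ⟨σ_x⟩ = -8/17.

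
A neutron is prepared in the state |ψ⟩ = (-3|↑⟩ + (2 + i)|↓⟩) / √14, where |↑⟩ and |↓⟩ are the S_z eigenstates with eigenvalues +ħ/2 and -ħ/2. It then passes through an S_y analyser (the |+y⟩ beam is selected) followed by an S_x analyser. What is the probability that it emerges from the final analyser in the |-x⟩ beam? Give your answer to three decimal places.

First analyser (S_y): P(|+y⟩) = |⟨+y|ψ⟩|² = 8/28.
After stage 1 the state is |+y⟩; P(|-x⟩) = |⟨-x|+y⟩|² = 1/2.
Joint probability = 8/28 × 1/2 = 0.143.

0.143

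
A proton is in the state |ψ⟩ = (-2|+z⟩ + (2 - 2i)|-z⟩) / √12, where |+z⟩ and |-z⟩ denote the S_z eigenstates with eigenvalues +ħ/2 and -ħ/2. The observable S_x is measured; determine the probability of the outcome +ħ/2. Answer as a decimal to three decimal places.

|+x⟩ = (|+z⟩ + |-z⟩)/√2, so ⟨+x|ψ⟩ = (-2i) / (√2·√12).
P = |-2i|² / 24 = 4/24.

0.167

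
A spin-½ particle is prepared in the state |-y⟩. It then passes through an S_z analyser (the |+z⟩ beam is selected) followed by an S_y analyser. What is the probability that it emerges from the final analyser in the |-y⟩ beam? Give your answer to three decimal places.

First analyser (S_z): from |-y⟩, P(|+z⟩) = 1/2.
After stage 1 the state is |+z⟩; P(|-y⟩) = |⟨-y|+z⟩|² = 1/2.
Joint probability = 1/2 × 1/2 = 0.250.

0.250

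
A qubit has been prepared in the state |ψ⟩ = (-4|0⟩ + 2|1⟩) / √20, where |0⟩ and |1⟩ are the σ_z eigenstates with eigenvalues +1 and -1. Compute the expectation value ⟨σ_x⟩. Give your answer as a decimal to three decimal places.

⟨σ_x⟩ = 2 Re(a* b)/(|a|²+|b|²) with a = -4, b = 2.
a* b = -8, so ⟨σ_x⟩ = -16/20.

-0.800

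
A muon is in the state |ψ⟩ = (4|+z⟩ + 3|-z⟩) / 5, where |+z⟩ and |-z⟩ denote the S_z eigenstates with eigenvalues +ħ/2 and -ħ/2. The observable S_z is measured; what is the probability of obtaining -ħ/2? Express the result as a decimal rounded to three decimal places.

0.360

The -ħ/2 outcome corresponds to |-z⟩. Its amplitude in |ψ⟩ is 3/5.
P = |3|² / 25 = 9/25.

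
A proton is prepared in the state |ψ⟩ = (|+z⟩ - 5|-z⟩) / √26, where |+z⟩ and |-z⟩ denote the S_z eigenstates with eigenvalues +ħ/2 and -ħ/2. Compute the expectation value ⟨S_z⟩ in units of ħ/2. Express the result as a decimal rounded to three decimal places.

⟨σ_z⟩ = |a|² - |b|² divided by |a|²+|b|², with a, b the |+z⟩, |-z⟩ amplitudes.
= (1 - 25)/26 = -24/26.
⟨S_z⟩ = (ħ/2)·⟨σ_z⟩.

-0.923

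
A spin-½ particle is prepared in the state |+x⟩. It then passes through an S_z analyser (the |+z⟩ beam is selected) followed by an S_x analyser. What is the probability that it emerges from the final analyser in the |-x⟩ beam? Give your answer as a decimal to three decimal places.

0.250

First analyser (S_z): from |+x⟩, P(|+z⟩) = 1/2.
After stage 1 the state is |+z⟩; P(|-x⟩) = |⟨-x|+z⟩|² = 1/2.
Joint probability = 1/2 × 1/2 = 0.250.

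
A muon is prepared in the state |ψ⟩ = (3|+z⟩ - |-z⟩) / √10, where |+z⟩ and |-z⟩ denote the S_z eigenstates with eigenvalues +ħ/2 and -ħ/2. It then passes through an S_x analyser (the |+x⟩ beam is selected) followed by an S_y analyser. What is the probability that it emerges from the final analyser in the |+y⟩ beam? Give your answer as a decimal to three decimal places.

First analyser (S_x): P(|+x⟩) = |⟨+x|ψ⟩|² = 4/20.
After stage 1 the state is |+x⟩; P(|+y⟩) = |⟨+y|+x⟩|² = 1/2.
Joint probability = 4/20 × 1/2 = 0.100.

0.100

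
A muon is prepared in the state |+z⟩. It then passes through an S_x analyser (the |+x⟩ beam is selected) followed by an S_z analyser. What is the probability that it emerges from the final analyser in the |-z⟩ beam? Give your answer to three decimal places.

0.250

First analyser (S_x): from |+z⟩, P(|+x⟩) = 1/2.
After stage 1 the state is |+x⟩; P(|-z⟩) = |⟨-z|+x⟩|² = 1/2.
Joint probability = 1/2 × 1/2 = 0.250.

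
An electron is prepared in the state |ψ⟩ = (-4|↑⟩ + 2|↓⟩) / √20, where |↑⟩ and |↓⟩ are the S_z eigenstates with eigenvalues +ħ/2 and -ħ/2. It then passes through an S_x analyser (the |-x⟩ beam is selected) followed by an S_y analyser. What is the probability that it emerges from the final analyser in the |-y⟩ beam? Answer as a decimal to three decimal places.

First analyser (S_x): P(|-x⟩) = |⟨-x|ψ⟩|² = 36/40.
After stage 1 the state is |-x⟩; P(|-y⟩) = |⟨-y|-x⟩|² = 1/2.
Joint probability = 36/40 × 1/2 = 0.450.

0.450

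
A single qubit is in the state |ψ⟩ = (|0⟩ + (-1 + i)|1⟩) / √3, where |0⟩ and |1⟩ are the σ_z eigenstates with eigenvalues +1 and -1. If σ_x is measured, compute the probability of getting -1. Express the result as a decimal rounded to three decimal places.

|-x⟩ = (|0⟩ - |1⟩)/√2, so ⟨-x|ψ⟩ = (2 - i) / (√2·√3).
P = |2 - i|² / 6 = 5/6.

0.833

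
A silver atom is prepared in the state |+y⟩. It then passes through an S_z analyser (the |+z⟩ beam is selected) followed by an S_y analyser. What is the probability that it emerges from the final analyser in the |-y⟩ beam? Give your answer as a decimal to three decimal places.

0.250

First analyser (S_z): from |+y⟩, P(|+z⟩) = 1/2.
After stage 1 the state is |+z⟩; P(|-y⟩) = |⟨-y|+z⟩|² = 1/2.
Joint probability = 1/2 × 1/2 = 0.250.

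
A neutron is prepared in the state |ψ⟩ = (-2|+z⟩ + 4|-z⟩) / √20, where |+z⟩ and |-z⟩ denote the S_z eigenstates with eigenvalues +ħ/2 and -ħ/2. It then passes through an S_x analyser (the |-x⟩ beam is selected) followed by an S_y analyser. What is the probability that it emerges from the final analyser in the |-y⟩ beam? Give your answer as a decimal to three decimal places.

First analyser (S_x): P(|-x⟩) = |⟨-x|ψ⟩|² = 36/40.
After stage 1 the state is |-x⟩; P(|-y⟩) = |⟨-y|-x⟩|² = 1/2.
Joint probability = 36/40 × 1/2 = 0.450.

0.450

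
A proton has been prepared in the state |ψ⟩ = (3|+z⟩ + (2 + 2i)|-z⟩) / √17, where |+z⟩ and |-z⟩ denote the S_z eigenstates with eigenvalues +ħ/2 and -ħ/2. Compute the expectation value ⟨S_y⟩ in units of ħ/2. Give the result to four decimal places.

0.7059

⟨σ_y⟩ = 2 Im(a* b)/(|a|²+|b|²) with a = 3, b = (2 + 2i).
a* b = (6 + 6i), so ⟨σ_y⟩ = 12/17.
⟨S_y⟩ = (ħ/2)·⟨σ_y⟩.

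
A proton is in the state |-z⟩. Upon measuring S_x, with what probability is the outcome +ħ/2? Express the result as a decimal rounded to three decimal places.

In the S_z basis, |-z⟩ = |↓⟩ and |+x⟩ = (|↑⟩ + |↓⟩)/√2.
|⟨+x|-z⟩|² = 1/2.

0.500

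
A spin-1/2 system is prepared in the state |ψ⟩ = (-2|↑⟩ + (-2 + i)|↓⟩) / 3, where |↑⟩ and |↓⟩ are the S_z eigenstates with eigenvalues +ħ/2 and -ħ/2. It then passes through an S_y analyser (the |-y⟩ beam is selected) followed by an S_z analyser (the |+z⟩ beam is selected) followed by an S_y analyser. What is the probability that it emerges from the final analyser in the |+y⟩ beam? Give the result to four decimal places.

0.1806

First analyser (S_y): P(|-y⟩) = |⟨-y|ψ⟩|² = 13/18.
After stage 1 the state is |-y⟩; P(|+z⟩) = |⟨+z|-y⟩|² = 1/2.
After stage 2 the state is |+z⟩; P(|+y⟩) = |⟨+y|+z⟩|² = 1/2.
Joint probability = 13/18 × 1/2 × 1/2 = 0.1806.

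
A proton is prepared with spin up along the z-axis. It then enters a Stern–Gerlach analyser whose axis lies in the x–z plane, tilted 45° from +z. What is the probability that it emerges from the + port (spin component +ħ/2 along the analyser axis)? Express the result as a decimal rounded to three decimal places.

0.854

For spin-½, the probability of finding spin-up along an axis at angle θ to the initial spin direction is cos²(θ/2); spin-down is sin²(θ/2).
θ = 45°, so P = cos²(22.5°) ≈ 0.854.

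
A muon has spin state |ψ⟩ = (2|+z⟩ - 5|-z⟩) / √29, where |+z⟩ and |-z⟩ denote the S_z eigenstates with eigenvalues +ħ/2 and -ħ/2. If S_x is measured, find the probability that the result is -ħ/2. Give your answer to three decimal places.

|-x⟩ = (|+z⟩ - |-z⟩)/√2, so ⟨-x|ψ⟩ = (7) / (√2·√29).
P = |7|² / 58 = 49/58.

0.845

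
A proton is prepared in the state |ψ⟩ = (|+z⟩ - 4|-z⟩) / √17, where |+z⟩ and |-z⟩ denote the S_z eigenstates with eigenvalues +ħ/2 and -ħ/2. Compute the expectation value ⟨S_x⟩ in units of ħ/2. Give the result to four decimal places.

-0.4706

⟨σ_x⟩ = 2 Re(a* b)/(|a|²+|b|²) with a = 1, b = -4.
a* b = -4, so ⟨σ_x⟩ = -8/17.
⟨S_x⟩ = (ħ/2)·⟨σ_x⟩.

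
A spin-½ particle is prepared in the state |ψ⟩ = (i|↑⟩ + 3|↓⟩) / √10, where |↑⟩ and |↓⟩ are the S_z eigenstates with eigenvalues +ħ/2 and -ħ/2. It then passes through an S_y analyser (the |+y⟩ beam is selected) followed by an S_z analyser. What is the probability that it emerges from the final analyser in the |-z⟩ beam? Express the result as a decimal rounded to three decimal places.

First analyser (S_y): P(|+y⟩) = |⟨+y|ψ⟩|² = 4/20.
After stage 1 the state is |+y⟩; P(|-z⟩) = |⟨-z|+y⟩|² = 1/2.
Joint probability = 4/20 × 1/2 = 0.100.

0.100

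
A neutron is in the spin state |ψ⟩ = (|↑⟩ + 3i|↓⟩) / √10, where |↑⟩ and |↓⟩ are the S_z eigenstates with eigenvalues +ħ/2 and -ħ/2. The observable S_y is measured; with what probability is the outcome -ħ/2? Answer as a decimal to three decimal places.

0.200

|-y⟩ = (|↑⟩ - i|↓⟩)/√2, so ⟨-y|ψ⟩ = (-2) / (√2·√10).
P = |-2|² / 20 = 4/20.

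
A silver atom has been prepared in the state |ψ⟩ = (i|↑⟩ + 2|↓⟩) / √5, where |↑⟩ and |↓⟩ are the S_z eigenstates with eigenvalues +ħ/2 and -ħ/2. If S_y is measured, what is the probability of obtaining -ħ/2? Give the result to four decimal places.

|-y⟩ = (|↑⟩ - i|↓⟩)/√2, so ⟨-y|ψ⟩ = (3i) / (√2·√5).
P = |3i|² / 10 = 9/10.

0.9000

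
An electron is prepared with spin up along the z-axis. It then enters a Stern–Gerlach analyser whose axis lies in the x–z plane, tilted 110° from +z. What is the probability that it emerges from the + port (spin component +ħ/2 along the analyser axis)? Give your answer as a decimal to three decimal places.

For spin-½, the probability of finding spin-up along an axis at angle θ to the initial spin direction is cos²(θ/2); spin-down is sin²(θ/2).
θ = 110°, so P = cos²(55°) ≈ 0.329.

0.329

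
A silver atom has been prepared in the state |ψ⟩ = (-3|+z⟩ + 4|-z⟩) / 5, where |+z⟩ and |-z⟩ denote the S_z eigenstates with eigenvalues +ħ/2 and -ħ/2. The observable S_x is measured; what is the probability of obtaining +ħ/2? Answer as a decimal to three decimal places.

0.020

|+x⟩ = (|+z⟩ + |-z⟩)/√2, so ⟨+x|ψ⟩ = (1) / (√2·5).
P = |1|² / 50 = 1/50.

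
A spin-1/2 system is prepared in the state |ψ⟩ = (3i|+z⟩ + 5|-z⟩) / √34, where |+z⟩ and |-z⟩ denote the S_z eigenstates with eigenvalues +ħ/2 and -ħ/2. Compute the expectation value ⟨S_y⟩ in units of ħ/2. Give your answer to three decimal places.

-0.882

⟨σ_y⟩ = 2 Im(a* b)/(|a|²+|b|²) with a = 3i, b = 5.
a* b = -15i, so ⟨σ_y⟩ = -30/34.
⟨S_y⟩ = (ħ/2)·⟨σ_y⟩.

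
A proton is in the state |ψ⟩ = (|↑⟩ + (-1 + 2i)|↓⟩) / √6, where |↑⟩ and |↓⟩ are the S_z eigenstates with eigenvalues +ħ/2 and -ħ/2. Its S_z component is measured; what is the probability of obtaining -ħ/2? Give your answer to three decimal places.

0.833

The -ħ/2 outcome corresponds to |↓⟩. Its amplitude in |ψ⟩ is (-1 + 2i)/√6.
P = |-1 + 2i|² / 6 = 5/6.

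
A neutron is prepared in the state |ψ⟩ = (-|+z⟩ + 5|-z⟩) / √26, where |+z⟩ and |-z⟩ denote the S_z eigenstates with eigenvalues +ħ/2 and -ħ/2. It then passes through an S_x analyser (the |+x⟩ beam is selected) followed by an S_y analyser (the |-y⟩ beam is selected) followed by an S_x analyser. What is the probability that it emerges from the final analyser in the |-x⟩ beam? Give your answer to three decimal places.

First analyser (S_x): P(|+x⟩) = |⟨+x|ψ⟩|² = 16/52.
After stage 1 the state is |+x⟩; P(|-y⟩) = |⟨-y|+x⟩|² = 1/2.
After stage 2 the state is |-y⟩; P(|-x⟩) = |⟨-x|-y⟩|² = 1/2.
Joint probability = 16/52 × 1/2 × 1/2 = 0.077.

0.077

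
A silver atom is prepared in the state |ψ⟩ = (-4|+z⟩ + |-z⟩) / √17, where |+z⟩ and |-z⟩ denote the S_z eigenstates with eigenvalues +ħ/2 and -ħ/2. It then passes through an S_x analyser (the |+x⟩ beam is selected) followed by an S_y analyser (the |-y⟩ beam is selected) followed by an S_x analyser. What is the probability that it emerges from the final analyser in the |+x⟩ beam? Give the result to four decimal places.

First analyser (S_x): P(|+x⟩) = |⟨+x|ψ⟩|² = 9/34.
After stage 1 the state is |+x⟩; P(|-y⟩) = |⟨-y|+x⟩|² = 1/2.
After stage 2 the state is |-y⟩; P(|+x⟩) = |⟨+x|-y⟩|² = 1/2.
Joint probability = 9/34 × 1/2 × 1/2 = 0.0662.

0.0662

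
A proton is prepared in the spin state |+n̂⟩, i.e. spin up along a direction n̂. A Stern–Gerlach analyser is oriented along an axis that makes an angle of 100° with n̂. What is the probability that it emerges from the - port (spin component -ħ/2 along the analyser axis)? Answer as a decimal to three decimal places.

0.587

For spin-½, the probability of finding spin-up along an axis at angle θ to the initial spin direction is cos²(θ/2); spin-down is sin²(θ/2).
θ = 100°, so P = sin²(50°) ≈ 0.587.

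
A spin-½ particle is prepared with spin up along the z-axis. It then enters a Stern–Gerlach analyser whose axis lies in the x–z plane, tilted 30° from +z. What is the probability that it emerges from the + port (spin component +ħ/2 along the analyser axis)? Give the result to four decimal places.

For spin-½, the probability of finding spin-up along an axis at angle θ to the initial spin direction is cos²(θ/2); spin-down is sin²(θ/2).
θ = 30°, so P = cos²(15°) ≈ 0.9330.

0.9330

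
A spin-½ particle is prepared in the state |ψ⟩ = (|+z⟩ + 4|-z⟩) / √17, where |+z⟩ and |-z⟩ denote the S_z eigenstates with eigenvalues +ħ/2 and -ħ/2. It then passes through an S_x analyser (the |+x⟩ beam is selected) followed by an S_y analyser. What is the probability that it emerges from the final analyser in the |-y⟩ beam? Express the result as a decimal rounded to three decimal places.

0.368

First analyser (S_x): P(|+x⟩) = |⟨+x|ψ⟩|² = 25/34.
After stage 1 the state is |+x⟩; P(|-y⟩) = |⟨-y|+x⟩|² = 1/2.
Joint probability = 25/34 × 1/2 = 0.368.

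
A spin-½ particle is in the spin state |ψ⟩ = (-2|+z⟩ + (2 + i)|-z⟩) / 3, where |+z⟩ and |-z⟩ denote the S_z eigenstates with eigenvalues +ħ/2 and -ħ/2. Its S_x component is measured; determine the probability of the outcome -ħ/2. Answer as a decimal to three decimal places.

0.944

|-x⟩ = (|+z⟩ - |-z⟩)/√2, so ⟨-x|ψ⟩ = (-4 - i) / (√2·3).
P = |-4 - i|² / 18 = 17/18.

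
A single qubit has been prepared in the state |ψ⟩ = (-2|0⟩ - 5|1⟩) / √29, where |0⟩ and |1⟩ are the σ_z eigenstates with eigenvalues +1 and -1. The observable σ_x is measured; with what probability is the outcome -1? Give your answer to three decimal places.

|-x⟩ = (|0⟩ - |1⟩)/√2, so ⟨-x|ψ⟩ = (3) / (√2·√29).
P = |3|² / 58 = 9/58.

0.155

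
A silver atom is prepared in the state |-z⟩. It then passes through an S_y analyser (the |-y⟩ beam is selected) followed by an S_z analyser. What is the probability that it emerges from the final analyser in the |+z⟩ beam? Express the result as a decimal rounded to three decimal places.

0.250

First analyser (S_y): from |-z⟩, P(|-y⟩) = 1/2.
After stage 1 the state is |-y⟩; P(|+z⟩) = |⟨+z|-y⟩|² = 1/2.
Joint probability = 1/2 × 1/2 = 0.250.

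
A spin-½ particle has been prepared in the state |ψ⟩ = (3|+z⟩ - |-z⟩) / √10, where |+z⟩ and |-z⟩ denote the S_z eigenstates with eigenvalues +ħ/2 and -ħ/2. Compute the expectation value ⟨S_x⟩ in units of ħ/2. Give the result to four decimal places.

-0.6000

⟨σ_x⟩ = 2 Re(a* b)/(|a|²+|b|²) with a = 3, b = -1.
a* b = -3, so ⟨σ_x⟩ = -6/10.
⟨S_x⟩ = (ħ/2)·⟨σ_x⟩.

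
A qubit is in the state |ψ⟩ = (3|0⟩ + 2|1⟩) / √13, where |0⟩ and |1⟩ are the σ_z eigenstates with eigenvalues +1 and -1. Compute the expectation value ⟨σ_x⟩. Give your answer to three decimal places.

0.923

⟨σ_x⟩ = 2 Re(a* b)/(|a|²+|b|²) with a = 3, b = 2.
a* b = 6, so ⟨σ_x⟩ = 12/13.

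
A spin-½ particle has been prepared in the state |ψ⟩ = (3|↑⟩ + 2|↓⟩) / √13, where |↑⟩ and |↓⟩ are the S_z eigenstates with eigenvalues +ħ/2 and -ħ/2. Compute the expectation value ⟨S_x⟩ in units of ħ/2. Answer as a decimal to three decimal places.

⟨σ_x⟩ = 2 Re(a* b)/(|a|²+|b|²) with a = 3, b = 2.
a* b = 6, so ⟨σ_x⟩ = 12/13.
⟨S_x⟩ = (ħ/2)·⟨σ_x⟩.

0.923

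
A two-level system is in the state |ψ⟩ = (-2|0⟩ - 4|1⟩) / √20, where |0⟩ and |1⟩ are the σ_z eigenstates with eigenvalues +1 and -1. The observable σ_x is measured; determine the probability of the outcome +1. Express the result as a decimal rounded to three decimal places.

0.900

|+x⟩ = (|0⟩ + |1⟩)/√2, so ⟨+x|ψ⟩ = (-6) / (√2·√20).
P = |-6|² / 40 = 36/40.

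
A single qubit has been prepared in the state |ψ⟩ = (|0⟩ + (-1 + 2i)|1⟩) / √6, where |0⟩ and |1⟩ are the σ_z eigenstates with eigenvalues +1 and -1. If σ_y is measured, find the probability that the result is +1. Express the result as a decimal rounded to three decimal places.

|+y⟩ = (|0⟩ + i|1⟩)/√2, so ⟨+y|ψ⟩ = (3 + i) / (√2·√6).
P = |3 + i|² / 12 = 10/12.

0.833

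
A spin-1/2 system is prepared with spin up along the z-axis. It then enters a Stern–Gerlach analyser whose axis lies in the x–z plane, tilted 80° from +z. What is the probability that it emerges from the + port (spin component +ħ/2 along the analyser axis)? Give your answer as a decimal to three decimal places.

For spin-½, the probability of finding spin-up along an axis at angle θ to the initial spin direction is cos²(θ/2); spin-down is sin²(θ/2).
θ = 80°, so P = cos²(40°) ≈ 0.587.

0.587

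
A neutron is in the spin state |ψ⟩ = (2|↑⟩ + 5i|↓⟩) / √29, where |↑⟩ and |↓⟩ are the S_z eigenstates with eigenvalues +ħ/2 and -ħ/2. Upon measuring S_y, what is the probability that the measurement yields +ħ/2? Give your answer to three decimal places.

0.845

|+y⟩ = (|↑⟩ + i|↓⟩)/√2, so ⟨+y|ψ⟩ = (7) / (√2·√29).
P = |7|² / 58 = 49/58.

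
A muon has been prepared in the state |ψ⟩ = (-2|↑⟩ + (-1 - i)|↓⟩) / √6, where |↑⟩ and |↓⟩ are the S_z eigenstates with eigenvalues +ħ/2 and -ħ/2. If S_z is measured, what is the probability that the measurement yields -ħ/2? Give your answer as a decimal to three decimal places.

The -ħ/2 outcome corresponds to |↓⟩. Its amplitude in |ψ⟩ is (-1 - i)/√6.
P = |-1 - i|² / 6 = 2/6.

0.333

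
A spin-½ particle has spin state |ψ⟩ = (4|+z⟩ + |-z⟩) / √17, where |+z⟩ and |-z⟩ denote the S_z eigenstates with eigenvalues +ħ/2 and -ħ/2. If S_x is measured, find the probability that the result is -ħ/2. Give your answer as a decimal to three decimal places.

|-x⟩ = (|+z⟩ - |-z⟩)/√2, so ⟨-x|ψ⟩ = (3) / (√2·√17).
P = |3|² / 34 = 9/34.

0.265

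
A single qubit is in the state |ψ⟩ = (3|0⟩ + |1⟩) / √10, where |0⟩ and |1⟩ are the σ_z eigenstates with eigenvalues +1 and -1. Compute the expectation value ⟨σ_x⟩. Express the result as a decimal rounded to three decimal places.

⟨σ_x⟩ = 2 Re(a* b)/(|a|²+|b|²) with a = 3, b = 1.
a* b = 3, so ⟨σ_x⟩ = 6/10.

0.600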